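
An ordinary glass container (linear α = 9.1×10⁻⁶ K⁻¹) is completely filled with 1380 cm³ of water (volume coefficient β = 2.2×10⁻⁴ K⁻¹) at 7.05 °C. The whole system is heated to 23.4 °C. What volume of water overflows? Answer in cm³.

The container also expands: β_container ≈ 3α = 2.73×10⁻⁵ /K
Net overflow = V₀(β_liq − 3α_cont)ΔT
β − 3α = 2.20×10⁻⁴ − 2.73×10⁻⁵ = 1.927×10⁻⁴ /K; ΔT = 16.35 K
ΔV = 1380 × 1.927×10⁻⁴ × 16.35 = 4.35 cm³

4.35 cm³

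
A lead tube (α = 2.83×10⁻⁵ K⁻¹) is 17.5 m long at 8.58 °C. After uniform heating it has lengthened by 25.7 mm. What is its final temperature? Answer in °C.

ΔL = αL₀ΔT ⇒ ΔT = ΔL / (αL₀)
ΔT = 25.7×10⁻³ m / (2.83×10⁻⁵ × 17.5 m) = 51.893 K
T = 8.58 + 51.893 = 60.473 °C

T = 60.5 °C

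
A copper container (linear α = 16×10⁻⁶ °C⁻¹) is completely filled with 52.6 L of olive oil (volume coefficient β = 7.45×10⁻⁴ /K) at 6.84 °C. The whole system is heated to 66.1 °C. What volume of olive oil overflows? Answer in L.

The container also expands: β_container ≈ 3α = 4.8×10⁻⁵ /K
Net overflow = V₀(β_liq − 3α_cont)ΔT
β − 3α = 7.45×10⁻⁴ − 4.8×10⁻⁵ = 6.97×10⁻⁴ /K; ΔT = 59.26 K
ΔV = 52.6 × 6.97×10⁻⁴ × 59.26 = 2.17 L

2.17 L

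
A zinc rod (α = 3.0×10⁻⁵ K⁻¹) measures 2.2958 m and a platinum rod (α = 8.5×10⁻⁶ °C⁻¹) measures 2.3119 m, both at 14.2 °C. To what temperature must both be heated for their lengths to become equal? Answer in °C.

T = 341.3 °C

Equal length when α₁L₁ΔT − α₂L₂ΔT = L₂ − L₁ = 1.61×10⁻² m
α₁L₁ = 6.8874×10⁻⁵, α₂L₂ = 1.965115×10⁻⁵ → Δ(αL) = 4.922285×10⁻⁵ m/K
ΔT = 1.61×10⁻² / 4.922285×10⁻⁵ = 327.084 K, so T = 14.2 + 327.084 = 341.284 °C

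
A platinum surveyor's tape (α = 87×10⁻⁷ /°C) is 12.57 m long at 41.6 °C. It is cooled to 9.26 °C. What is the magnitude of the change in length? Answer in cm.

ΔL = 0.354 cm

|ΔT| = |9.26 − 41.6| = 32.34 K
ΔL = αL₀ΔT = (87×10⁻⁷)(12.57)(32.34) = 3.54×10⁻³ m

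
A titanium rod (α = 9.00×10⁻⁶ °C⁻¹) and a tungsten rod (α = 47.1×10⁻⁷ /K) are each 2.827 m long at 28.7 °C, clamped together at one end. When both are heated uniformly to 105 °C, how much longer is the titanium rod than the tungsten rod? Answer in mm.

ΔT = 76.3 K
titanium: ΔL = 9.00×10⁻⁶ × 2.827 m × 76.3 = 1.9413×10⁻³ m = 1.9413 mm
tungsten: ΔL = 47.1×10⁻⁷ × 2.827 m × 76.3 = 1.0159×10⁻³ m = 1.0159 mm
difference = 1.9413 − 1.0159 = 0.9254 mm

0.925 mm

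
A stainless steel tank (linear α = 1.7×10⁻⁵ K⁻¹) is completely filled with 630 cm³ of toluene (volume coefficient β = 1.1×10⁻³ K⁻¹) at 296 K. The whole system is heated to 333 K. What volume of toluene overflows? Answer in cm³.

24.5 cm³

The tank also expands: β_container ≈ 3α = 5.1×10⁻⁵ /K
Net overflow = V₀(β_liq − 3α_cont)ΔT
β − 3α = 1.10×10⁻³ − 5.1×10⁻⁵ = 1.049×10⁻³ /K; ΔT = 37 K
ΔV = 630 × 1.049×10⁻³ × 37 = 24.5 cm³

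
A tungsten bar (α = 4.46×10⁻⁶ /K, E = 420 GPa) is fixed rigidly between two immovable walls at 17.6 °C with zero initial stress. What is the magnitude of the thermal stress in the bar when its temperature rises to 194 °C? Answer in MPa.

σ = 330 MPa

Fully constrained: the free strain ε = αΔT is blocked, so σ = Eε = EαΔT.
|ΔT| = 176.4 K
σ = 420×10⁹ × 4.46×10⁻⁶ × 176.4 = 3.30×10⁸ Pa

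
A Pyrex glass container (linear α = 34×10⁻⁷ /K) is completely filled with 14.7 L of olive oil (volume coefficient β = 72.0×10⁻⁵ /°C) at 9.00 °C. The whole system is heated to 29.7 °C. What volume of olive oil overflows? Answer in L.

0.216 L

The container also expands: β_container ≈ 3α = 1.02×10⁻⁵ /K
Net overflow = V₀(β_liq − 3α_cont)ΔT
β − 3α = 7.20×10⁻⁴ − 1.02×10⁻⁵ = 7.098×10⁻⁴ /K; ΔT = 20.70 K
ΔV = 14.7 × 7.098×10⁻⁴ × 20.70 = 0.216 L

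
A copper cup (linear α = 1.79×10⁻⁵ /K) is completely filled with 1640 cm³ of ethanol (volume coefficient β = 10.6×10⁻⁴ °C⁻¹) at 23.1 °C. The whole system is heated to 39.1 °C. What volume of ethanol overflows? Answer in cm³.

26.4 cm³

The cup also expands: β_container ≈ 3α = 5.37×10⁻⁵ /K
Net overflow = V₀(β_liq − 3α_cont)ΔT
β − 3α = 1.06×10⁻³ − 5.37×10⁻⁵ = 1.0063×10⁻³ /K; ΔT = 16.0 K
ΔV = 1640 × 1.0063×10⁻³ × 16.0 = 26.4 cm³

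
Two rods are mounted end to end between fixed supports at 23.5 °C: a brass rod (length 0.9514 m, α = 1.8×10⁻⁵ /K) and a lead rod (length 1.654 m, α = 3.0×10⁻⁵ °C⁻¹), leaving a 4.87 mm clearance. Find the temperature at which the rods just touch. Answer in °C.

T = 96.5 °C

Gap closes when ΔL₁ + ΔL₂ = 4.87 mm = 4.87×10⁻³ m
(α₁L₁ + α₂L₂)ΔT = g
α₁L₁ + α₂L₂ = 1.8×10⁻⁵×0.9514 + 3.0×10⁻⁵×1.654 = 6.67452×10⁻⁵ m/K
ΔT = 4.87×10⁻³ / 6.67452×10⁻⁵ = 72.964 K
T = 23.5 + 72.964 = 96.464 °C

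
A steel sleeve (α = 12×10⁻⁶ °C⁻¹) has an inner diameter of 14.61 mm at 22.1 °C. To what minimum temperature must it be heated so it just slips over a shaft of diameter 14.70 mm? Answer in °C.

T = 535 °C

Required Δd = 14.70 − 14.61 = 0.09 mm
Δd = αd₀ΔT ⇒ ΔT = Δd/(αd₀) = 0.09 / (12×10⁻⁶ × 14.61) = 513.35 K
T_min = 22.1 + 513.35 = 535.45 °C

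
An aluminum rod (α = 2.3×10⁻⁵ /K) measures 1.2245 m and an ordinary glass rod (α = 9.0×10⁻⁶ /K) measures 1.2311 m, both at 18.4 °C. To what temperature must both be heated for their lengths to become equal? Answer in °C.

Equal length when α₁L₁ΔT − α₂L₂ΔT = L₂ − L₁ = 6.60×10⁻³ m
α₁L₁ = 2.81635×10⁻⁵, α₂L₂ = 1.10799×10⁻⁵ → Δ(αL) = 1.70836×10⁻⁵ m/K
ΔT = 6.60×10⁻³ / 1.70836×10⁻⁵ = 386.335 K, so T = 18.4 + 386.335 = 404.735 °C

T = 404.7 °C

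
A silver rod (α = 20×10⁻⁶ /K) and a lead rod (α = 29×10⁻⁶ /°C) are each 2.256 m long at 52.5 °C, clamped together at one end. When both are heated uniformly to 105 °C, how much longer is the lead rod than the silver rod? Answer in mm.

1.07 mm

ΔT = 52.5 K
silver: ΔL = 20×10⁻⁶ × 2.256 m × 52.5 = 2.3688×10⁻³ m = 2.3688 mm
lead: ΔL = 29×10⁻⁶ × 2.256 m × 52.5 = 3.4348×10⁻³ m = 3.4348 mm
difference = 3.4348 − 2.3688 = 1.0660 mm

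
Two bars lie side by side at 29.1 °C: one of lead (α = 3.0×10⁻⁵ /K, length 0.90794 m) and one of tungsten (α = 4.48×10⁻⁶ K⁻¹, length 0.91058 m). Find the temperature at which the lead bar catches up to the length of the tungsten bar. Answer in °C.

T = 143.1 °C

L₁(1 + α₁ΔT) = L₂(1 + α₂ΔT) ⇒ ΔT = (L₂ − L₁)/(α₁L₁ − α₂L₂)
L₂ − L₁ = 0.91058 − 0.90794 = 2.64×10⁻³ m
α₁L₁ − α₂L₂ = 3.0×10⁻⁵×0.90794 − 4.48×10⁻⁶×0.91058 = 2.31588016×10⁻⁵ m/K
ΔT = 2.64×10⁻³ / 2.31588016×10⁻⁵ = 113.996 K
T = 29.1 + 113.996 = 143.096 °C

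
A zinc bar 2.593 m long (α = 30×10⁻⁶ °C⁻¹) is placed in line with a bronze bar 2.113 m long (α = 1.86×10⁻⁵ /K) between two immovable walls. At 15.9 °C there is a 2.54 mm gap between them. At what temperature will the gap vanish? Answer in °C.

Gap closes when ΔL₁ + ΔL₂ = 2.54 mm = 2.54×10⁻³ m
(α₁L₁ + α₂L₂)ΔT = g
α₁L₁ + α₂L₂ = 30×10⁻⁶×2.593 + 1.86×10⁻⁵×2.113 = 1.170918×10⁻⁴ m/K
ΔT = 2.54×10⁻³ / 1.170918×10⁻⁴ = 21.692 K
T = 15.9 + 21.692 = 37.592 °C

T = 37.6 °C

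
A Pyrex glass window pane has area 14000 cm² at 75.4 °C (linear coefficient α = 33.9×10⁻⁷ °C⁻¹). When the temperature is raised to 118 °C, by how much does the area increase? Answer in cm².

Area coefficient ≈ 2α; |ΔT| = 42.6 K
ΔA = 2αA₀ΔT = 2(33.9×10⁻⁷)(14000)(42.6) = 4.04 cm²

ΔA = 4.04 cm²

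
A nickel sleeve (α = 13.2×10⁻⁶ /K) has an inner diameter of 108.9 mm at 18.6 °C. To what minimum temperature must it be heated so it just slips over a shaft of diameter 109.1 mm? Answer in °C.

Required Δd = 109.1 − 108.9 = 0.2 mm
Δd = αd₀ΔT ⇒ ΔT = Δd/(αd₀) = 0.2 / (13.2×10⁻⁶ × 108.9) = 139.13 K
T_min = 18.6 + 139.13 = 157.73 °C

T = 158 °C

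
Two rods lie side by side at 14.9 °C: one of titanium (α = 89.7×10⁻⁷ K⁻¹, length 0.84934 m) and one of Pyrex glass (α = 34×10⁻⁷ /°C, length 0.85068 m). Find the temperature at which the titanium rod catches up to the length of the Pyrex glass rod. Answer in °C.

L₁(1 + α₁ΔT) = L₂(1 + α₂ΔT) ⇒ ΔT = (L₂ − L₁)/(α₁L₁ − α₂L₂)
L₂ − L₁ = 0.85068 − 0.84934 = 1.34×10⁻³ m
α₁L₁ − α₂L₂ = 89.7×10⁻⁷×0.84934 − 34×10⁻⁷×0.85068 = 4.7262678×10⁻⁶ m/K
ΔT = 1.34×10⁻³ / 4.7262678×10⁻⁶ = 283.522 K
T = 14.9 + 283.522 = 298.422 °C

T = 298.4 °C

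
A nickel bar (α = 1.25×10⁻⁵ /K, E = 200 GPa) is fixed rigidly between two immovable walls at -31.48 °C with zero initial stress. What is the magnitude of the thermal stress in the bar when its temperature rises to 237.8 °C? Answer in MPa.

Fully constrained: the free strain ε = αΔT is blocked, so σ = Eε = EαΔT.
|ΔT| = 269.28 K
σ = 200×10⁹ × 1.25×10⁻⁵ × 269.28 = 6.73×10⁸ Pa

σ = 673 MPa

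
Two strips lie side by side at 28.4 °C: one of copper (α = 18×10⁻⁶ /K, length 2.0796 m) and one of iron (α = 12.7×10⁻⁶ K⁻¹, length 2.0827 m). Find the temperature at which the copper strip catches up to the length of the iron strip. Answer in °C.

T = 310.7 °C

L₁(1 + α₁ΔT) = L₂(1 + α₂ΔT) ⇒ ΔT = (L₂ − L₁)/(α₁L₁ − α₂L₂)
L₂ − L₁ = 2.0827 − 2.0796 = 3.10×10⁻³ m
α₁L₁ − α₂L₂ = 18×10⁻⁶×2.0796 − 12.7×10⁻⁶×2.0827 = 1.098251×10⁻⁵ m/K
ΔT = 3.10×10⁻³ / 1.098251×10⁻⁵ = 282.267 K
T = 28.4 + 282.267 = 310.667 °C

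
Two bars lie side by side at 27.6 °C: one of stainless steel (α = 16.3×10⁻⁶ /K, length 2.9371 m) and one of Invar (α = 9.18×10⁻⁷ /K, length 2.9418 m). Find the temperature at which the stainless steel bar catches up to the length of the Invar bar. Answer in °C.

Equal length when α₁L₁ΔT − α₂L₂ΔT = L₂ − L₁ = 4.70×10⁻³ m
α₁L₁ = 4.787473×10⁻⁵, α₂L₂ = 2.7005724×10⁻⁶ → Δ(αL) = 4.51741576×10⁻⁵ m/K
ΔT = 4.70×10⁻³ / 4.51741576×10⁻⁵ = 104.042 K, so T = 27.6 + 104.042 = 131.642 °C

T = 131.6 °C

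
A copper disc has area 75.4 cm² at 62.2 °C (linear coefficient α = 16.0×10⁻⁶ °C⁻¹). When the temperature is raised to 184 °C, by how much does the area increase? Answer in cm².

Area coefficient ≈ 2α; |ΔT| = 121.8 K
ΔA = 2αA₀ΔT = 2(16.0×10⁻⁶)(75.4)(121.8) = 0.294 cm²

ΔA = 0.294 cm²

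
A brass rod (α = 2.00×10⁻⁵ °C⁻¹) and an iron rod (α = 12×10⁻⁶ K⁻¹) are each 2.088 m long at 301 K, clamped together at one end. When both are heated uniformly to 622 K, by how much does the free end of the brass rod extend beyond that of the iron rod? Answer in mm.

ΔT = 321 K
brass: ΔL = 2.00×10⁻⁵ × 2.088 m × 321 = 1.3405×10⁻² m = 13.405 mm
iron: ΔL = 12×10⁻⁶ × 2.088 m × 321 = 8.0430×10⁻³ m = 8.0430 mm
difference = 13.405 − 8.0430 = 5.362 mm

5.36 mm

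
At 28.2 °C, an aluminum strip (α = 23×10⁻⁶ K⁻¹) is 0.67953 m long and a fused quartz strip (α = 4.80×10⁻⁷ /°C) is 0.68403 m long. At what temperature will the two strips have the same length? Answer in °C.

T = 322.3 °C

L₁(1 + α₁ΔT) = L₂(1 + α₂ΔT) ⇒ ΔT = (L₂ − L₁)/(α₁L₁ − α₂L₂)
L₂ − L₁ = 0.68403 − 0.67953 = 4.50×10⁻³ m
α₁L₁ − α₂L₂ = 23×10⁻⁶×0.67953 − 4.80×10⁻⁷×0.68403 = 1.53008556×10⁻⁵ m/K
ΔT = 4.50×10⁻³ / 1.53008556×10⁻⁵ = 294.101 K
T = 28.2 + 294.101 = 322.301 °C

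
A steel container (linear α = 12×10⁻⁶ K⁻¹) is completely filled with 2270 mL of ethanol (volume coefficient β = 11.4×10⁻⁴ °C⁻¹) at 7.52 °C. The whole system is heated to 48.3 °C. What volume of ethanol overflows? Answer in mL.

The container also expands: β_container ≈ 3α = 3.6×10⁻⁵ /K
Net overflow = V₀(β_liq − 3α_cont)ΔT
β − 3α = 1.14×10⁻³ − 3.6×10⁻⁵ = 1.104×10⁻³ /K; ΔT = 40.78 K
ΔV = 2270 × 1.104×10⁻³ × 40.78 = 102 mL

102 mL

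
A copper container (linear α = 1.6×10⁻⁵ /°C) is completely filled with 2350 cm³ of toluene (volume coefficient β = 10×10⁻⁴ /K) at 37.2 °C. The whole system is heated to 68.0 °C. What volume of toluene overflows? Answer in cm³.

68.9 cm³

The container also expands: β_container ≈ 3α = 4.8×10⁻⁵ /K
Net overflow = V₀(β_liq − 3α_cont)ΔT
β − 3α = 1.00×10⁻³ − 4.8×10⁻⁵ = 9.52×10⁻⁴ /K; ΔT = 30.8 K
ΔV = 2350 × 9.52×10⁻⁴ × 30.8 = 68.9 cm³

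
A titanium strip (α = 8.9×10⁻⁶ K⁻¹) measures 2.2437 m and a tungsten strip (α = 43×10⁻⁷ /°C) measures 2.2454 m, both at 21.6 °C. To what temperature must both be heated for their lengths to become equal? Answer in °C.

T = 186.4 °C

L₁(1 + α₁ΔT) = L₂(1 + α₂ΔT) ⇒ ΔT = (L₂ − L₁)/(α₁L₁ − α₂L₂)
L₂ − L₁ = 2.2454 − 2.2437 = 1.70×10⁻³ m
α₁L₁ − α₂L₂ = 8.9×10⁻⁶×2.2437 − 43×10⁻⁷×2.2454 = 1.031371×10⁻⁵ m/K
ΔT = 1.70×10⁻³ / 1.031371×10⁻⁵ = 164.829 K
T = 21.6 + 164.829 = 186.429 °C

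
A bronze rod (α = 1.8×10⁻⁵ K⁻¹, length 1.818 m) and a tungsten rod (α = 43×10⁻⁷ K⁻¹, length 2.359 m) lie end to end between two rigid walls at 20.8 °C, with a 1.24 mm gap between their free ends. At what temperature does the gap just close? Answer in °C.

T = 49.7 °C

α₁L₁ = 3.2724×10⁻⁵ m/K, α₂L₂ = 1.01437×10⁻⁵ m/K → total 4.28677×10⁻⁵ m/K
ΔT = g/(α₁L₁+α₂L₂) = 1.24×10⁻³ / 4.28677×10⁻⁵ = 28.926 K
T = 20.8 + 28.926 = 49.726 °C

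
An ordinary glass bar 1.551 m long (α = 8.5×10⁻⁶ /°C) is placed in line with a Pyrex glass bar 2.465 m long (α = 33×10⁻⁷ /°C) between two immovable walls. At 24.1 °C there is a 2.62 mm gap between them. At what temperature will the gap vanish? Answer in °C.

T = 147 °C

α₁L₁ = 1.31835×10⁻⁵ m/K, α₂L₂ = 8.1345×10⁻⁶ m/K → total 2.1318×10⁻⁵ m/K
ΔT = g/(α₁L₁+α₂L₂) = 2.62×10⁻³ / 2.1318×10⁻⁵ = 122.90 K
T = 24.1 + 122.90 = 147.00 °C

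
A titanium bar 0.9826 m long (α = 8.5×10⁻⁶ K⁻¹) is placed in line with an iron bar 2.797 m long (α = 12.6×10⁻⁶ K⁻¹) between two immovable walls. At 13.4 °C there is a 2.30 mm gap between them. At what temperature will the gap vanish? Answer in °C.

α₁L₁ = 8.3521×10⁻⁶ m/K, α₂L₂ = 3.52422×10⁻⁵ m/K → total 4.35943×10⁻⁵ m/K
ΔT = g/(α₁L₁+α₂L₂) = 2.30×10⁻³ / 4.35943×10⁻⁵ = 52.759 K
T = 13.4 + 52.759 = 66.159 °C

T = 66.2 °C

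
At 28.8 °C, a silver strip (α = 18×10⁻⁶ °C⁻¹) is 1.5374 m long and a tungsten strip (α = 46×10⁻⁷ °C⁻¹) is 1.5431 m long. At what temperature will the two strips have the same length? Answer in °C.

Equal length when α₁L₁ΔT − α₂L₂ΔT = L₂ − L₁ = 5.70×10⁻³ m
α₁L₁ = 2.76732×10⁻⁵, α₂L₂ = 7.09826×10⁻⁶ → Δ(αL) = 2.057494×10⁻⁵ m/K
ΔT = 5.70×10⁻³ / 2.057494×10⁻⁵ = 277.036 K, so T = 28.8 + 277.036 = 305.836 °C

T = 305.8 °C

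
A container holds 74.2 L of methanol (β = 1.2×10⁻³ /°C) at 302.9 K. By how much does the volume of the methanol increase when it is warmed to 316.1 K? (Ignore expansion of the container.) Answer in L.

|ΔT| = |316.1 − 302.9| = 13.2 K
ΔV = βV₀ΔT = (1.2×10⁻³)(74.2)(13.2) = 1.18 L

ΔV = 1.18 L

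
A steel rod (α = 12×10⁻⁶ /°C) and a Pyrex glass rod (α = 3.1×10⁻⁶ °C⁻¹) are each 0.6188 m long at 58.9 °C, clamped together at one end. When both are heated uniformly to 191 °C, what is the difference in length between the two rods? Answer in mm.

0.728 mm

ΔT = 132.1 K
steel: ΔL = 12×10⁻⁶ × 0.6188 m × 132.1 = 9.8092×10⁻⁴ m = 0.98092 mm
Pyrex glass: ΔL = 3.1×10⁻⁶ × 0.6188 m × 132.1 = 2.5340×10⁻⁴ m = 0.25340 mm
difference = 0.98092 − 0.25340 = 0.72752 mm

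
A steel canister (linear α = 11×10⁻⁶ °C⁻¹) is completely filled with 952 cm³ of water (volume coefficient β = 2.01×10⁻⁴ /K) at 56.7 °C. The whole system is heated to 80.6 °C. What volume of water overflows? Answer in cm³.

3.82 cm³

The canister also expands: β_container ≈ 3α = 3.3×10⁻⁵ /K
Net overflow = V₀(β_liq − 3α_cont)ΔT
β − 3α = 2.01×10⁻⁴ − 3.3×10⁻⁵ = 1.68×10⁻⁴ /K; ΔT = 23.9 K
ΔV = 952 × 1.68×10⁻⁴ × 23.9 = 3.82 cm³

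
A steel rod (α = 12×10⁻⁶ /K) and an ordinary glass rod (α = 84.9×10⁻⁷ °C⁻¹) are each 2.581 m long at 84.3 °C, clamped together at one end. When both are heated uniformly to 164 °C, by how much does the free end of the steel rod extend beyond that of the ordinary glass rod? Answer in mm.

0.722 mm

ΔT = 79.7 K
steel: ΔL = 12×10⁻⁶ × 2.581 m × 79.7 = 2.4685×10⁻³ m = 2.4685 mm
ordinary glass: ΔL = 84.9×10⁻⁷ × 2.581 m × 79.7 = 1.7464×10⁻³ m = 1.7464 mm
difference = 2.4685 − 1.7464 = 0.7221 mm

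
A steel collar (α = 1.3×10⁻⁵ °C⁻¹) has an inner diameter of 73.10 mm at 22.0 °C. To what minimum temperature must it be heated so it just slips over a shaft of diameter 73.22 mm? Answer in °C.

Required Δd = 73.22 − 73.10 = 0.12 mm
Δd = αd₀ΔT ⇒ ΔT = Δd/(αd₀) = 0.12 / (1.3×10⁻⁵ × 73.10) = 126.28 K
T_min = 22.0 + 126.28 = 148.28 °C

T = 148 °C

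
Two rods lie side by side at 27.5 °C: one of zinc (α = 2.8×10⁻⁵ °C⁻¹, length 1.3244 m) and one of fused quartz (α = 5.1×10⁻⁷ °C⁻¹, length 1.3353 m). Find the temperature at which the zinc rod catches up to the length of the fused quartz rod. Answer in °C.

Equal length when α₁L₁ΔT − α₂L₂ΔT = L₂ − L₁ = 1.09×10⁻² m
α₁L₁ = 3.70832×10⁻⁵, α₂L₂ = 6.81003×10⁻⁷ → Δ(αL) = 3.6402197×10⁻⁵ m/K
ΔT = 1.09×10⁻² / 3.6402197×10⁻⁵ = 299.432 K, so T = 27.5 + 299.432 = 326.932 °C

T = 326.9 °C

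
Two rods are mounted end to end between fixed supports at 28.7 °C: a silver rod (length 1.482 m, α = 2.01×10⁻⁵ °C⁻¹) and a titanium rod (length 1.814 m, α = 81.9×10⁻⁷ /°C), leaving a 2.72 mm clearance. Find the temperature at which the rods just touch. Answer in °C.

Gap closes when ΔL₁ + ΔL₂ = 2.72 mm = 2.72×10⁻³ m
(α₁L₁ + α₂L₂)ΔT = g
α₁L₁ + α₂L₂ = 2.01×10⁻⁵×1.482 + 81.9×10⁻⁷×1.814 = 4.464486×10⁻⁵ m/K
ΔT = 2.72×10⁻³ / 4.464486×10⁻⁵ = 60.925 K
T = 28.7 + 60.925 = 89.625 °C

T = 89.6 °C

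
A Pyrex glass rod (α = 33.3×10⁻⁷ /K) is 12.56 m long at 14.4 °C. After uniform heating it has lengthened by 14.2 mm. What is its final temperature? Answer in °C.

T = 354 °C

ΔL = αL₀ΔT ⇒ ΔT = ΔL / (αL₀)
ΔT = 14.2×10⁻³ m / (33.3×10⁻⁷ × 12.56 m) = 339.51 K
T = 14.4 + 339.51 = 353.91 °C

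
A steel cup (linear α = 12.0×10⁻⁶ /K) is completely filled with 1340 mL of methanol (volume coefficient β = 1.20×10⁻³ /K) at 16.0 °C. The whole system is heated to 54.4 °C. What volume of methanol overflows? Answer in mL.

59.9 mL

The cup also expands: β_container ≈ 3α = 3.6×10⁻⁵ /K
Net overflow = V₀(β_liq − 3α_cont)ΔT
β − 3α = 1.20×10⁻³ − 3.6×10⁻⁵ = 1.164×10⁻³ /K; ΔT = 38.4 K
ΔV = 1340 × 1.164×10⁻³ × 38.4 = 59.9 mL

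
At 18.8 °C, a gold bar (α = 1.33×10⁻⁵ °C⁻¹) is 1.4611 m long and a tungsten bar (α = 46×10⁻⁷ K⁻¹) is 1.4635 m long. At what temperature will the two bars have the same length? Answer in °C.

Equal length when α₁L₁ΔT − α₂L₂ΔT = L₂ − L₁ = 2.40×10⁻³ m
α₁L₁ = 1.943263×10⁻⁵, α₂L₂ = 6.7321×10⁻⁶ → Δ(αL) = 1.270053×10⁻⁵ m/K
ΔT = 2.40×10⁻³ / 1.270053×10⁻⁵ = 188.968 K, so T = 18.8 + 188.968 = 207.768 °C

T = 207.8 °C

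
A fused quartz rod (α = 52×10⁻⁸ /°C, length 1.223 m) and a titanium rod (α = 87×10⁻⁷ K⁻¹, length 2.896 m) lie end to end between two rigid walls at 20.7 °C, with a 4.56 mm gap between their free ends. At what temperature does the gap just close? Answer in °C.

T = 197 °C

α₁L₁ = 6.3596×10⁻⁷ m/K, α₂L₂ = 2.51952×10⁻⁵ m/K → total 2.583116×10⁻⁵ m/K
ΔT = g/(α₁L₁+α₂L₂) = 4.56×10⁻³ / 2.583116×10⁻⁵ = 176.53 K
T = 20.7 + 176.53 = 197.23 °C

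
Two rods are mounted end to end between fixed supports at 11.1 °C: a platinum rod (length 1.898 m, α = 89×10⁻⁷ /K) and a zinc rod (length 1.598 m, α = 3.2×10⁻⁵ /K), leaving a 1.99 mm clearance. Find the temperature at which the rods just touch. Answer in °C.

T = 40.4 °C

α₁L₁ = 1.68922×10⁻⁵ m/K, α₂L₂ = 5.1136×10⁻⁵ m/K → total 6.80282×10⁻⁵ m/K
ΔT = g/(α₁L₁+α₂L₂) = 1.99×10⁻³ / 6.80282×10⁻⁵ = 29.253 K
T = 11.1 + 29.253 = 40.353 °C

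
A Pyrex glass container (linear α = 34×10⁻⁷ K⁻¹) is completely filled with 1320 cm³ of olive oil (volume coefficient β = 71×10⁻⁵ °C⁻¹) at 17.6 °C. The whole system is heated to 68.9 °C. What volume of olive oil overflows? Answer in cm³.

47.4 cm³

The container also expands: β_container ≈ 3α = 1.02×10⁻⁵ /K
Net overflow = V₀(β_liq − 3α_cont)ΔT
β − 3α = 7.10×10⁻⁴ − 1.02×10⁻⁵ = 6.998×10⁻⁴ /K; ΔT = 51.3 K
ΔV = 1320 × 6.998×10⁻⁴ × 51.3 = 47.4 cm³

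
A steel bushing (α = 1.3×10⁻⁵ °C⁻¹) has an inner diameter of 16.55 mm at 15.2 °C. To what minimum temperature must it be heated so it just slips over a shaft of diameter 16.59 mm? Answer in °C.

T = 201 °C

Required Δd = 16.59 − 16.55 = 0.04 mm
Δd = αd₀ΔT ⇒ ΔT = Δd/(αd₀) = 0.04 / (1.3×10⁻⁵ × 16.55) = 185.92 K
T_min = 15.2 + 185.92 = 201.12 °C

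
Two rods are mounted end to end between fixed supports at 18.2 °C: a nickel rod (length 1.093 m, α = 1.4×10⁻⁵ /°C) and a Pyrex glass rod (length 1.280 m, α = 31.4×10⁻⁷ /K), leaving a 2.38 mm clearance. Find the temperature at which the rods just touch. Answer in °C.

T = 141 °C

Gap closes when ΔL₁ + ΔL₂ = 2.38 mm = 2.38×10⁻³ m
(α₁L₁ + α₂L₂)ΔT = g
α₁L₁ + α₂L₂ = 1.4×10⁻⁵×1.093 + 31.4×10⁻⁷×1.280 = 1.93212×10⁻⁵ m/K
ΔT = 2.38×10⁻³ / 1.93212×10⁻⁵ = 123.18 K
T = 18.2 + 123.18 = 141.38 °C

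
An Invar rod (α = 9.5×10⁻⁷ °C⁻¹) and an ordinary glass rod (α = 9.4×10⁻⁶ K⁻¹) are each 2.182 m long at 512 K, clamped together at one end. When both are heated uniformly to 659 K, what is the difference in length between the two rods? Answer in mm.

2.71 mm

ΔT = 147 K
Invar: ΔL = 9.5×10⁻⁷ × 2.182 m × 147 = 3.0472×10⁻⁴ m = 0.30472 mm
ordinary glass: ΔL = 9.4×10⁻⁶ × 2.182 m × 147 = 3.0151×10⁻³ m = 3.0151 mm
difference = 3.0151 − 0.30472 = 2.71038 mm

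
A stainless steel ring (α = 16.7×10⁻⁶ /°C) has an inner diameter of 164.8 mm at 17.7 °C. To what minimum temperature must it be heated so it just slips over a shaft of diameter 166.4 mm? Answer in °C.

Required Δd = 166.4 − 164.8 = 1.6 mm
Δd = αd₀ΔT ⇒ ΔT = Δd/(αd₀) = 1.6 / (16.7×10⁻⁶ × 164.8) = 581.36 K
T_min = 17.7 + 581.36 = 599.06 °C

T = 599 °C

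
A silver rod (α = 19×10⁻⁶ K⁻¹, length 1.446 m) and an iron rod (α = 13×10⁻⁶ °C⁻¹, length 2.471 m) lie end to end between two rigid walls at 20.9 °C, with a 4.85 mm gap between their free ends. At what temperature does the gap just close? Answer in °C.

T = 102 °C

α₁L₁ = 2.7474×10⁻⁵ m/K, α₂L₂ = 3.2123×10⁻⁵ m/K → total 5.9597×10⁻⁵ m/K
ΔT = g/(α₁L₁+α₂L₂) = 4.85×10⁻³ / 5.9597×10⁻⁵ = 81.38 K
T = 20.9 + 81.38 = 102.28 °C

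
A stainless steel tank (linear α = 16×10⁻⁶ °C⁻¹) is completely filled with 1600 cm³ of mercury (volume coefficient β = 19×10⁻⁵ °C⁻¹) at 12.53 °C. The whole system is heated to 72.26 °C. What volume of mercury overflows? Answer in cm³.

The tank also expands: β_container ≈ 3α = 4.8×10⁻⁵ /K
Net overflow = V₀(β_liq − 3α_cont)ΔT
β − 3α = 1.90×10⁻⁴ − 4.8×10⁻⁵ = 1.42×10⁻⁴ /K; ΔT = 59.73 K
ΔV = 1600 × 1.42×10⁻⁴ × 59.73 = 13.6 cm³

13.6 cm³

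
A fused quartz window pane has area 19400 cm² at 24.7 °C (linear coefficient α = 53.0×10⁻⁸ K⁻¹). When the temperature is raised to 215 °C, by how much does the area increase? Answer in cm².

Area coefficient ≈ 2α; |ΔT| = 190.3 K
ΔA = 2αA₀ΔT = 2(53.0×10⁻⁸)(19400)(190.3) = 3.91 cm²

ΔA = 3.91 cm²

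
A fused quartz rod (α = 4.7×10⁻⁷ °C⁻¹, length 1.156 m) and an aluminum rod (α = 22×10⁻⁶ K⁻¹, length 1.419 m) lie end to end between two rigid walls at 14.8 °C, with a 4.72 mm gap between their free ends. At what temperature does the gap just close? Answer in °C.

α₁L₁ = 5.4332×10⁻⁷ m/K, α₂L₂ = 3.1218×10⁻⁵ m/K → total 3.176132×10⁻⁵ m/K
ΔT = g/(α₁L₁+α₂L₂) = 4.72×10⁻³ / 3.176132×10⁻⁵ = 148.61 K
T = 14.8 + 148.61 = 163.41 °C

T = 163 °C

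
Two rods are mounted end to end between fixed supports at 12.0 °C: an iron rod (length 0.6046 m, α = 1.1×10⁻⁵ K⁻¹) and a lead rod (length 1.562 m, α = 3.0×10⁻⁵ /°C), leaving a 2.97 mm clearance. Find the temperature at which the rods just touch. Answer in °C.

T = 67.5 °C

α₁L₁ = 6.6506×10⁻⁶ m/K, α₂L₂ = 4.686×10⁻⁵ m/K → total 5.35106×10⁻⁵ m/K
ΔT = g/(α₁L₁+α₂L₂) = 2.97×10⁻³ / 5.35106×10⁻⁵ = 55.503 K
T = 12.0 + 55.503 = 67.503 °C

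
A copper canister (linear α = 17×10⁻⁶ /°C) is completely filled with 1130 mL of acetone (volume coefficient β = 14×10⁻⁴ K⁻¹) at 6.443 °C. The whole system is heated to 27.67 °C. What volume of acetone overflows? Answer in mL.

32.4 mL

The canister also expands: β_container ≈ 3α = 5.1×10⁻⁵ /K
Net overflow = V₀(β_liq − 3α_cont)ΔT
β − 3α = 1.40×10⁻³ − 5.1×10⁻⁵ = 1.349×10⁻³ /K; ΔT = 21.227 K
ΔV = 1130 × 1.349×10⁻³ × 21.227 = 32.4 mL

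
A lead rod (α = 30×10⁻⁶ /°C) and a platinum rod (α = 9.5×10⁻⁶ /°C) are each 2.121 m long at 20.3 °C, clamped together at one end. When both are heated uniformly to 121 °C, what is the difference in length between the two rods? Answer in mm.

ΔT = 100.7 K
lead: ΔL = 30×10⁻⁶ × 2.121 m × 100.7 = 6.4075×10⁻³ m = 6.4075 mm
platinum: ΔL = 9.5×10⁻⁶ × 2.121 m × 100.7 = 2.0291×10⁻³ m = 2.0291 mm
difference = 6.4075 − 2.0291 = 4.3784 mm

4.38 mm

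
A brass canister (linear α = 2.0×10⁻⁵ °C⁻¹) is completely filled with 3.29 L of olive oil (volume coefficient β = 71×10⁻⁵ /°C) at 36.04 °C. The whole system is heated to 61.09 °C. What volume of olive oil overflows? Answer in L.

The canister also expands: β_container ≈ 3α = 6.0×10⁻⁵ /K
Net overflow = V₀(β_liq − 3α_cont)ΔT
β − 3α = 7.10×10⁻⁴ − 6.0×10⁻⁵ = 6.50×10⁻⁴ /K; ΔT = 25.05 K
ΔV = 3.29 × 6.50×10⁻⁴ × 25.05 = 0.0536 L

0.0536 L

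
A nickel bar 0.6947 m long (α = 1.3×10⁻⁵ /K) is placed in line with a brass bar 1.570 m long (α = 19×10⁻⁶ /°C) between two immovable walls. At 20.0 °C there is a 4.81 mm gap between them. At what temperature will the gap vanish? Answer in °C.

α₁L₁ = 9.0311×10⁻⁶ m/K, α₂L₂ = 2.983×10⁻⁵ m/K → total 3.88611×10⁻⁵ m/K
ΔT = g/(α₁L₁+α₂L₂) = 4.81×10⁻³ / 3.88611×10⁻⁵ = 123.77 K
T = 20.0 + 123.77 = 143.77 °C

T = 144 °C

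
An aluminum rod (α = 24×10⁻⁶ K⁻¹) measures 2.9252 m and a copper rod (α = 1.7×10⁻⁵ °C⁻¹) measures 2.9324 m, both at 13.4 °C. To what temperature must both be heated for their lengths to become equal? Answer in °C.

T = 367.1 °C

Equal length when α₁L₁ΔT − α₂L₂ΔT = L₂ − L₁ = 7.20×10⁻³ m
α₁L₁ = 7.02048×10⁻⁵, α₂L₂ = 4.98508×10⁻⁵ → Δ(αL) = 2.0354×10⁻⁵ m/K
ΔT = 7.20×10⁻³ / 2.0354×10⁻⁵ = 353.739 K, so T = 13.4 + 353.739 = 367.139 °C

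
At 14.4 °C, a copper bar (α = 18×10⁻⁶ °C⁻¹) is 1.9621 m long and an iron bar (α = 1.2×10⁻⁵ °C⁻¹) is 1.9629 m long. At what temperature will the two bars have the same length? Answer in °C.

L₁(1 + α₁ΔT) = L₂(1 + α₂ΔT) ⇒ ΔT = (L₂ − L₁)/(α₁L₁ − α₂L₂)
L₂ − L₁ = 1.9629 − 1.9621 = 8.00×10⁻⁴ m
α₁L₁ − α₂L₂ = 18×10⁻⁶×1.9621 − 1.2×10⁻⁵×1.9629 = 1.1763×10⁻⁵ m/K
ΔT = 8.00×10⁻⁴ / 1.1763×10⁻⁵ = 68.0099 K
T = 14.4 + 68.0099 = 82.4099 °C

T = 82.41 °C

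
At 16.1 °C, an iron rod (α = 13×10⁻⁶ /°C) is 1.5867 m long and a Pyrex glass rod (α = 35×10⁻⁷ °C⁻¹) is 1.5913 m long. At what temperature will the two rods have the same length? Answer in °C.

T = 321.6 °C

L₁(1 + α₁ΔT) = L₂(1 + α₂ΔT) ⇒ ΔT = (L₂ − L₁)/(α₁L₁ − α₂L₂)
L₂ − L₁ = 1.5913 − 1.5867 = 4.60×10⁻³ m
α₁L₁ − α₂L₂ = 13×10⁻⁶×1.5867 − 35×10⁻⁷×1.5913 = 1.505755×10⁻⁵ m/K
ΔT = 4.60×10⁻³ / 1.505755×10⁻⁵ = 305.495 K
T = 16.1 + 305.495 = 321.595 °C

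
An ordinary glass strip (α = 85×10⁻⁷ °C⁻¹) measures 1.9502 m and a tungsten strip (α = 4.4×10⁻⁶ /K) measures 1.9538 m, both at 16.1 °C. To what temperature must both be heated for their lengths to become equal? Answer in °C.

L₁(1 + α₁ΔT) = L₂(1 + α₂ΔT) ⇒ ΔT = (L₂ − L₁)/(α₁L₁ − α₂L₂)
L₂ − L₁ = 1.9538 − 1.9502 = 3.60×10⁻³ m
α₁L₁ − α₂L₂ = 85×10⁻⁷×1.9502 − 4.4×10⁻⁶×1.9538 = 7.97998×10⁻⁶ m/K
ΔT = 3.60×10⁻³ / 7.97998×10⁻⁶ = 451.129 K
T = 16.1 + 451.129 = 467.229 °C

T = 467.2 °C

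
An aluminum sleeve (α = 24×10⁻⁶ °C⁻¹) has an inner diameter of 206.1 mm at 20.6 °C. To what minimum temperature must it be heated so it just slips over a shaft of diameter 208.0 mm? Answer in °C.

T = 405 °C

Required Δd = 208.0 − 206.1 = 1.9 mm
Δd = αd₀ΔT ⇒ ΔT = Δd/(αd₀) = 1.9 / (24×10⁻⁶ × 206.1) = 384.12 K
T_min = 20.6 + 384.12 = 404.72 °C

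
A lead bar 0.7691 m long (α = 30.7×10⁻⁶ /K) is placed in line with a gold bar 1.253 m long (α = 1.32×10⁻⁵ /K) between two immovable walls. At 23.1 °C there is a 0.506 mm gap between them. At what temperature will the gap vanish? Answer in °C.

α₁L₁ = 2.361137×10⁻⁵ m/K, α₂L₂ = 1.65396×10⁻⁵ m/K → total 4.015097×10⁻⁵ m/K
ΔT = g/(α₁L₁+α₂L₂) = 5.06×10⁻⁴ / 4.015097×10⁻⁵ = 12.602 K
T = 23.1 + 12.602 = 35.702 °C

T = 35.7 °C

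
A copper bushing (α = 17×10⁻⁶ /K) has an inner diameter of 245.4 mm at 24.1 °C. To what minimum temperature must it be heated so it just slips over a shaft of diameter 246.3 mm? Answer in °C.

T = 240 °C

Required Δd = 246.3 − 245.4 = 0.9 mm
Δd = αd₀ΔT ⇒ ΔT = Δd/(αd₀) = 0.9 / (17×10⁻⁶ × 245.4) = 215.73 K
T_min = 24.1 + 215.73 = 239.83 °C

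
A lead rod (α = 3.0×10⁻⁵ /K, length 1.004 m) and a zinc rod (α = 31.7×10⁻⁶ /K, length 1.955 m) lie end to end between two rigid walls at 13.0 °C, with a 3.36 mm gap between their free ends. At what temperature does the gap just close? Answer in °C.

α₁L₁ = 3.012×10⁻⁵ m/K, α₂L₂ = 6.19735×10⁻⁵ m/K → total 9.20935×10⁻⁵ m/K
ΔT = g/(α₁L₁+α₂L₂) = 3.36×10⁻³ / 9.20935×10⁻⁵ = 36.485 K
T = 13.0 + 36.485 = 49.485 °C

T = 49.5 °C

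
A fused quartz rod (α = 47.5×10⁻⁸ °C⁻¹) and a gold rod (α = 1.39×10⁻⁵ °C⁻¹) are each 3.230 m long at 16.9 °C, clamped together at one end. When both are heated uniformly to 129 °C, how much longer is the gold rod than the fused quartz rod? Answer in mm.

4.86 mm

ΔT = 112.1 K
fused quartz: ΔL = 47.5×10⁻⁸ × 3.230 m × 112.1 = 1.7199×10⁻⁴ m = 0.17199 mm
gold: ΔL = 1.39×10⁻⁵ × 3.230 m × 112.1 = 5.0330×10⁻³ m = 5.0330 mm
difference = 5.0330 − 0.17199 = 4.86101 mm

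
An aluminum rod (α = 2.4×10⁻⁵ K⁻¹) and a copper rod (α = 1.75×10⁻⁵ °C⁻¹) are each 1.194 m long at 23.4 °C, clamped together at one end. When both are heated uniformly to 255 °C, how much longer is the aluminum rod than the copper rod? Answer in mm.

ΔT = 231.6 K
aluminum: ΔL = 2.4×10⁻⁵ × 1.194 m × 231.6 = 6.6367×10⁻³ m = 6.6367 mm
copper: ΔL = 1.75×10⁻⁵ × 1.194 m × 231.6 = 4.8393×10⁻³ m = 4.8393 mm
difference = 6.6367 − 4.8393 = 1.7974 mm

1.80 mm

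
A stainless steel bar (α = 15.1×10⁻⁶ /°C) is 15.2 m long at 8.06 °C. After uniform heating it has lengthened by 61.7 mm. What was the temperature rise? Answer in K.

ΔT = 269 K

ΔL = αL₀ΔT ⇒ ΔT = ΔL / (αL₀)
ΔT = 61.7×10⁻³ m / (15.1×10⁻⁶ × 15.2 m) = 268.82 K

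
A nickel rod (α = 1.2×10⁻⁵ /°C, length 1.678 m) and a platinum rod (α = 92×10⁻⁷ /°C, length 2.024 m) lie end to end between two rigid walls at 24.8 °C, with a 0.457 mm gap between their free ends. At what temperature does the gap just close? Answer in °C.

T = 36.6 °C

Gap closes when ΔL₁ + ΔL₂ = 0.457 mm = 4.57×10⁻⁴ m
(α₁L₁ + α₂L₂)ΔT = g
α₁L₁ + α₂L₂ = 1.2×10⁻⁵×1.678 + 92×10⁻⁷×2.024 = 3.87568×10⁻⁵ m/K
ΔT = 4.57×10⁻⁴ / 3.87568×10⁻⁵ = 11.791 K
T = 24.8 + 11.791 = 36.591 °C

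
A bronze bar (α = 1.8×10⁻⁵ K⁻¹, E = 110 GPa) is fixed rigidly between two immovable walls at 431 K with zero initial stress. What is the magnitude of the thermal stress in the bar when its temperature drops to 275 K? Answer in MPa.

σ = 309 MPa

Fully constrained: the free strain ε = αΔT is blocked, so σ = Eε = EαΔT.
|ΔT| = 156 K
σ = 110×10⁹ × 1.8×10⁻⁵ × 156 = 3.09×10⁸ Pa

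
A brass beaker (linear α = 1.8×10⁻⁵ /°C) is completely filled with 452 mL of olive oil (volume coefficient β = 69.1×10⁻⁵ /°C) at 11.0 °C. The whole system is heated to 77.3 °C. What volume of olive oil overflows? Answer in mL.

The beaker also expands: β_container ≈ 3α = 5.4×10⁻⁵ /K
Net overflow = V₀(β_liq − 3α_cont)ΔT
β − 3α = 6.91×10⁻⁴ − 5.4×10⁻⁵ = 6.37×10⁻⁴ /K; ΔT = 66.3 K
ΔV = 452 × 6.37×10⁻⁴ × 66.3 = 19.1 mL

19.1 mL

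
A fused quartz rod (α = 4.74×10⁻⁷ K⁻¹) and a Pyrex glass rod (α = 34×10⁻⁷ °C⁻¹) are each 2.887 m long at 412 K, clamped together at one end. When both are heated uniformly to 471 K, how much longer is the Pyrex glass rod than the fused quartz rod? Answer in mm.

0.498 mm

ΔT = 59 K
fused quartz: ΔL = 4.74×10⁻⁷ × 2.887 m × 59 = 8.0738×10⁻⁵ m = 0.080738 mm
Pyrex glass: ΔL = 34×10⁻⁷ × 2.887 m × 59 = 5.7913×10⁻⁴ m = 0.57913 mm
difference = 0.57913 − 0.080738 = 0.498392 mm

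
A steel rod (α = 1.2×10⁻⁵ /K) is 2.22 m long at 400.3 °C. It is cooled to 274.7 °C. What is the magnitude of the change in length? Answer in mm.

|ΔT| = |274.7 − 400.3| = 125.6 K
ΔL = αL₀ΔT = (1.2×10⁻⁵)(2.22)(125.6) = 3.35×10⁻³ m

ΔL = 3.35 mm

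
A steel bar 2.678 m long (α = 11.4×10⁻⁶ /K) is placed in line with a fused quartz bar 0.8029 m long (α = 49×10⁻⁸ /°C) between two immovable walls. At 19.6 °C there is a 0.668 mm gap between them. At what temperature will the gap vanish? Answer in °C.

Gap closes when ΔL₁ + ΔL₂ = 0.668 mm = 6.68×10⁻⁴ m
(α₁L₁ + α₂L₂)ΔT = g
α₁L₁ + α₂L₂ = 11.4×10⁻⁶×2.678 + 49×10⁻⁸×0.8029 = 3.0922621×10⁻⁵ m/K
ΔT = 6.68×10⁻⁴ / 3.0922621×10⁻⁵ = 21.602 K
T = 19.6 + 21.602 = 41.202 °C

T = 41.2 °C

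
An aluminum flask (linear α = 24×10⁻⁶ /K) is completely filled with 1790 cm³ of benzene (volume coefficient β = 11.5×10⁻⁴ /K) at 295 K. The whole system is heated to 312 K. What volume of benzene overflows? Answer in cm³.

The flask also expands: β_container ≈ 3α = 7.2×10⁻⁵ /K
Net overflow = V₀(β_liq − 3α_cont)ΔT
β − 3α = 1.15×10⁻³ − 7.2×10⁻⁵ = 1.078×10⁻³ /K; ΔT = 17 K
ΔV = 1790 × 1.078×10⁻³ × 17 = 32.8 cm³

32.8 cm³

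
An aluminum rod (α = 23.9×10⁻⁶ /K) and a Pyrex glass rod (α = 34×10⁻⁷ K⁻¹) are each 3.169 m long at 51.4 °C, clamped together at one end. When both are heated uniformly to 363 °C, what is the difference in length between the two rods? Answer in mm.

ΔT = 311.6 K
aluminum: ΔL = 23.9×10⁻⁶ × 3.169 m × 311.6 = 2.3600×10⁻² m = 23.600 mm
Pyrex glass: ΔL = 34×10⁻⁷ × 3.169 m × 311.6 = 3.3574×10⁻³ m = 3.3574 mm
difference = 23.600 − 3.3574 = 20.2426 mm

20.2 mm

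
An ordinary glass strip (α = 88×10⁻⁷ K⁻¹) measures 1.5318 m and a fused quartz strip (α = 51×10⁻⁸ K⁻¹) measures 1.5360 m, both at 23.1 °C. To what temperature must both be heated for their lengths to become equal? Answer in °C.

Equal length when α₁L₁ΔT − α₂L₂ΔT = L₂ − L₁ = 4.20×10⁻³ m
α₁L₁ = 1.347984×10⁻⁵, α₂L₂ = 7.8336×10⁻⁷ → Δ(αL) = 1.269648×10⁻⁵ m/K
ΔT = 4.20×10⁻³ / 1.269648×10⁻⁵ = 330.800 K, so T = 23.1 + 330.800 = 353.900 °C

T = 353.9 °C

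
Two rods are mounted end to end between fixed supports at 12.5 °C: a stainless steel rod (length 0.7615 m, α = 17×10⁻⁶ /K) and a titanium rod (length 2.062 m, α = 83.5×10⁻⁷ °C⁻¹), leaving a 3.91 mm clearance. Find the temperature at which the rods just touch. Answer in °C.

α₁L₁ = 1.29455×10⁻⁵ m/K, α₂L₂ = 1.72177×10⁻⁵ m/K → total 3.01632×10⁻⁵ m/K
ΔT = g/(α₁L₁+α₂L₂) = 3.91×10⁻³ / 3.01632×10⁻⁵ = 129.63 K
T = 12.5 + 129.63 = 142.13 °C

T = 142 °C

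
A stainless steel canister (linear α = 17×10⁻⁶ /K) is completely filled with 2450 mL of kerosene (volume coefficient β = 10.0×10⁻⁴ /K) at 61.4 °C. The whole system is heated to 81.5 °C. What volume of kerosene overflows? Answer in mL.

The canister also expands: β_container ≈ 3α = 5.1×10⁻⁵ /K
Net overflow = V₀(β_liq − 3α_cont)ΔT
β − 3α = 1.00×10⁻³ − 5.1×10⁻⁵ = 9.49×10⁻⁴ /K; ΔT = 20.1 K
ΔV = 2450 × 9.49×10⁻⁴ × 20.1 = 46.7 mL

46.7 mL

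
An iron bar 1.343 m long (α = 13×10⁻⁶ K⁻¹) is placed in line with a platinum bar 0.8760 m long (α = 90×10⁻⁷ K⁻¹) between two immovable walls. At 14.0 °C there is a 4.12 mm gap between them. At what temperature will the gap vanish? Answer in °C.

α₁L₁ = 1.7459×10⁻⁵ m/K, α₂L₂ = 7.884×10⁻⁶ m/K → total 2.5343×10⁻⁵ m/K
ΔT = g/(α₁L₁+α₂L₂) = 4.12×10⁻³ / 2.5343×10⁻⁵ = 162.57 K
T = 14.0 + 162.57 = 176.57 °C

T = 177 °C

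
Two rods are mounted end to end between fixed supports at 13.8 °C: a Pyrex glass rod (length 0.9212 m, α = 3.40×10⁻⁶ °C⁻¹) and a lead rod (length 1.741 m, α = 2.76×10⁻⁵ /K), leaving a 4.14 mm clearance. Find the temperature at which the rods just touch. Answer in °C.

T = 94.7 °C

α₁L₁ = 3.13208×10⁻⁶ m/K, α₂L₂ = 4.80516×10⁻⁵ m/K → total 5.118368×10⁻⁵ m/K
ΔT = g/(α₁L₁+α₂L₂) = 4.14×10⁻³ / 5.118368×10⁻⁵ = 80.885 K
T = 13.8 + 80.885 = 94.685 °C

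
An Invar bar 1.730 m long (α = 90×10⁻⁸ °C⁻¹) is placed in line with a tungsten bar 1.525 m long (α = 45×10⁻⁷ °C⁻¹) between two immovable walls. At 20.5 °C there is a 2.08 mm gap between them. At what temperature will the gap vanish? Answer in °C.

Gap closes when ΔL₁ + ΔL₂ = 2.08 mm = 2.08×10⁻³ m
(α₁L₁ + α₂L₂)ΔT = g
α₁L₁ + α₂L₂ = 90×10⁻⁸×1.730 + 45×10⁻⁷×1.525 = 8.4195×10⁻⁶ m/K
ΔT = 2.08×10⁻³ / 8.4195×10⁻⁶ = 247.05 K
T = 20.5 + 247.05 = 267.55 °C

T = 268 °C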